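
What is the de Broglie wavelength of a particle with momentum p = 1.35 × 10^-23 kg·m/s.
4.91 × 10^-11 m

Using the de Broglie relation λ = h/p:

λ = h/p
λ = (6.626 × 10^-34 J·s) / (1.35 × 10^-23 kg·m/s)
λ = 4.91 × 10^-11 m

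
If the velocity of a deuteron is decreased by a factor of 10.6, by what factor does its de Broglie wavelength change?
The wavelength increases by a factor of 10.6.

From λ = h/(mv), the wavelength is inversely proportional to velocity:

λ ∝ 1/v

If v → v/10.6, then λ → 10.6λ

When velocity is decreased by a factor of 10.6, the wavelength increases by a factor of 10.6.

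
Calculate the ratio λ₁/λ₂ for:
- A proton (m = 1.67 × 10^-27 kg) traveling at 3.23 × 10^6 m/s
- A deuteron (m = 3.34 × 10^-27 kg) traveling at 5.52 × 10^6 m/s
λ₁/λ₂ = 3.42

Using λ = h/(mv):

λ₁ = h/(m₁v₁) = 1.23 × 10^-13 m
λ₂ = h/(m₂v₂) = 3.59 × 10^-14 m

Ratio λ₁/λ₂ = (m₂v₂)/(m₁v₁)
         = (3.34 × 10^-27 kg × 5.52 × 10^6 m/s) / (1.67 × 10^-27 kg × 3.23 × 10^6 m/s)
         = 3.42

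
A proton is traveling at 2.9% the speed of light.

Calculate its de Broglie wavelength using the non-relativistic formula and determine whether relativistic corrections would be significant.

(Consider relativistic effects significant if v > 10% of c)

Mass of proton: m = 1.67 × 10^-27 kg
No, relativistic corrections are not needed.

Using the non-relativistic de Broglie formula λ = h/(mv):

v = 2.9% × c = 8.694 × 10^6 m/s

λ = h/(mv)
λ = (6.626 × 10^-34 J·s) / (1.67 × 10^-27 kg × 8.694 × 10^6 m/s)
λ = 4.56 × 10^-14 m

Since v = 2.9% of c < 10% of c, relativistic corrections are NOT significant and this non-relativistic result is a good approximation.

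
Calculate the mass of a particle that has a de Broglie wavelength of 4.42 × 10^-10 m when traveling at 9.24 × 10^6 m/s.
1.62 × 10^-31 kg

From the de Broglie relation λ = h/(mv), we solve for m:

m = h/(λv)
m = (6.626 × 10^-34 J·s) / (4.42 × 10^-10 m × 9.24 × 10^6 m/s)
m = 1.62 × 10^-31 kg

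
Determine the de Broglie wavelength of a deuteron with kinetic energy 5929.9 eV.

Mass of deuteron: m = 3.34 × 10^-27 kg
2.63 × 10^-13 m

Using λ = h/√(2mKE):

First convert KE to Joules: KE = 5929.9 eV = 9.501 × 10^-16 J

λ = h/√(2mKE)
λ = (6.626 × 10^-34 J·s) / √(2 × 3.34 × 10^-27 kg × 9.501 × 10^-16 J)
λ = 2.63 × 10^-13 m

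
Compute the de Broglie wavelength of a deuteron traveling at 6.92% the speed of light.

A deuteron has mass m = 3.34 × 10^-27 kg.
9.56 × 10^-15 m

Using the de Broglie relation λ = h/(mv):

v = 6.92% × c = 2.075 × 10^7 m/s

λ = h/(mv)
λ = (6.626 × 10^-34 J·s) / (3.34 × 10^-27 kg × 2.075 × 10^7 m/s)
λ = 9.56 × 10^-15 m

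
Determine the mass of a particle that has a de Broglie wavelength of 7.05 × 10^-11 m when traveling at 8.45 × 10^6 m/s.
1.11 × 10^-30 kg

From the de Broglie relation λ = h/(mv), we solve for m:

m = h/(λv)
m = (6.626 × 10^-34 J·s) / (7.05 × 10^-11 m × 8.45 × 10^6 m/s)
m = 1.11 × 10^-30 kg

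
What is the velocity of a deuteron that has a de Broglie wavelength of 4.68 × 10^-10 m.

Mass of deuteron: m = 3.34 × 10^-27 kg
4.24 × 10^2 m/s

From the de Broglie relation λ = h/(mv), we solve for v:

v = h/(mλ)
v = (6.626 × 10^-34 J·s) / (3.34 × 10^-27 kg × 4.68 × 10^-10 m)
v = 4.24 × 10^2 m/s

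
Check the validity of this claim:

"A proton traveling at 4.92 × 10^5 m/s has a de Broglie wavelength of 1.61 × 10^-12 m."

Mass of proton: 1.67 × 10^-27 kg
False

The claim is incorrect.

Using λ = h/(mv):
λ = (6.626 × 10^-34 J·s) / (1.67 × 10^-27 kg × 4.92 × 10^5 m/s)
λ = 8.06 × 10^-13 m

The actual wavelength differs from the claimed 1.61 × 10^-12 m.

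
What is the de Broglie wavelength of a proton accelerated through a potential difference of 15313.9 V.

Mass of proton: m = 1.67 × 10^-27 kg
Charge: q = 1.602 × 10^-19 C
2.31 × 10^-13 m

When a particle is accelerated through voltage V, it gains kinetic energy KE = qV.

The de Broglie wavelength is then λ = h/√(2mqV):

λ = h/√(2mqV)
λ = (6.626 × 10^-34 J·s) / √(2 × 1.67 × 10^-27 kg × 1.602 × 10^-19 C × 15313.9 V)
λ = 2.31 × 10^-13 m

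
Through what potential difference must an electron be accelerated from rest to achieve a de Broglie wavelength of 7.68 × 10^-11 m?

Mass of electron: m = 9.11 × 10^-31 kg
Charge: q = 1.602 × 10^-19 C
255 V

From λ = h/√(2mqV), we solve for V:

λ² = h²/(2mqV)
V = h²/(2mqλ²)
V = (6.626 × 10^-34 J·s)² / (2 × 9.11 × 10^-31 kg × 1.602 × 10^-19 C × (7.68 × 10^-11 m)²)
V = 255 V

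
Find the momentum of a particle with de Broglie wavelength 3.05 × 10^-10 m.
2.17 × 10^-24 kg·m/s

From the de Broglie relation λ = h/p, we solve for p:

p = h/λ
p = (6.626 × 10^-34 J·s) / (3.05 × 10^-10 m)
p = 2.17 × 10^-24 kg·m/s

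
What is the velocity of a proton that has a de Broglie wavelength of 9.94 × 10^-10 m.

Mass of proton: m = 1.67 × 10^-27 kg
3.99 × 10^2 m/s

From the de Broglie relation λ = h/(mv), we solve for v:

v = h/(mλ)
v = (6.626 × 10^-34 J·s) / (1.67 × 10^-27 kg × 9.94 × 10^-10 m)
v = 3.99 × 10^2 m/s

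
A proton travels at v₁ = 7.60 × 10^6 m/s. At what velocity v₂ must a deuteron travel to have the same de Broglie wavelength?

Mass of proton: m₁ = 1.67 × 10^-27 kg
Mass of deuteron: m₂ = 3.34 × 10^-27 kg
v₂ = 3.80 × 10^6 m/s

For equal de Broglie wavelengths: λ₁ = λ₂

h/(m₁v₁) = h/(m₂v₂)
m₁v₁ = m₂v₂
v₂ = v₁ · (m₁/m₂)

v₂ = 7.60 × 10^6 m/s × (1.67 × 10^-27 kg / 3.34 × 10^-27 kg)
v₂ = 3.80 × 10^6 m/s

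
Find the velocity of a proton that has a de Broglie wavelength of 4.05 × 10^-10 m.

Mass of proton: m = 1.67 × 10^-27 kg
9.80 × 10^2 m/s

From the de Broglie relation λ = h/(mv), we solve for v:

v = h/(mλ)
v = (6.626 × 10^-34 J·s) / (1.67 × 10^-27 kg × 4.05 × 10^-10 m)
v = 9.80 × 10^2 m/s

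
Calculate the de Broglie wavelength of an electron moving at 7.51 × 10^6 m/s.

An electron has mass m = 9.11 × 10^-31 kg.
9.68 × 10^-11 m

Using the de Broglie relation λ = h/(mv):

λ = h/(mv)
λ = (6.626 × 10^-34 J·s) / (9.11 × 10^-31 kg × 7.51 × 10^6 m/s)
λ = 9.68 × 10^-11 m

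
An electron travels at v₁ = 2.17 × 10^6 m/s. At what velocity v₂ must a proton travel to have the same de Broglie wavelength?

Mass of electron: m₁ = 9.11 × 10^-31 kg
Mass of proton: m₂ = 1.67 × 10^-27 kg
v₂ = 1.18 × 10^3 m/s

For equal de Broglie wavelengths: λ₁ = λ₂

h/(m₁v₁) = h/(m₂v₂)
m₁v₁ = m₂v₂
v₂ = v₁ · (m₁/m₂)

v₂ = 2.17 × 10^6 m/s × (9.11 × 10^-31 kg / 1.67 × 10^-27 kg)
v₂ = 1.18 × 10^3 m/s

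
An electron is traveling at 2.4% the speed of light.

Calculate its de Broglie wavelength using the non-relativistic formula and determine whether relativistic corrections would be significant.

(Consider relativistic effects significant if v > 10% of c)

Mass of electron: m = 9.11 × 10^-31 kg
No, relativistic corrections are not needed.

Using the non-relativistic de Broglie formula λ = h/(mv):

v = 2.4% × c = 7.195 × 10^6 m/s

λ = h/(mv)
λ = (6.626 × 10^-34 J·s) / (9.11 × 10^-31 kg × 7.195 × 10^6 m/s)
λ = 1.01 × 10^-10 m

Since v = 2.4% of c < 10% of c, relativistic corrections are NOT significant and this non-relativistic result is a good approximation.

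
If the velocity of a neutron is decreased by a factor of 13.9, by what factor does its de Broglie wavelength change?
The wavelength increases by a factor of 13.9.

From λ = h/(mv), the wavelength is inversely proportional to velocity:

λ ∝ 1/v

If v → v/13.9, then λ → 13.9λ

When velocity is decreased by a factor of 13.9, the wavelength increases by a factor of 13.9.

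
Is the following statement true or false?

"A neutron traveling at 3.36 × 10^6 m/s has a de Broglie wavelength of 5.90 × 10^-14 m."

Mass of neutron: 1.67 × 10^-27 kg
False

The claim is incorrect.

Using λ = h/(mv):
λ = (6.626 × 10^-34 J·s) / (1.67 × 10^-27 kg × 3.36 × 10^6 m/s)
λ = 1.18 × 10^-13 m

The actual wavelength differs from the claimed 5.90 × 10^-14 m.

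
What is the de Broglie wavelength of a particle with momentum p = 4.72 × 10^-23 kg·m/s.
1.40 × 10^-11 m

Using the de Broglie relation λ = h/p:

λ = h/p
λ = (6.626 × 10^-34 J·s) / (4.72 × 10^-23 kg·m/s)
λ = 1.40 × 10^-11 m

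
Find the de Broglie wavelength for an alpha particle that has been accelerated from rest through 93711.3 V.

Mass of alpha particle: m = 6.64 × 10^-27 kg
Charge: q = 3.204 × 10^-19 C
3.32 × 10^-14 m

When a particle is accelerated through voltage V, it gains kinetic energy KE = qV.

The de Broglie wavelength is then λ = h/√(2mqV):

λ = h/√(2mqV)
λ = (6.626 × 10^-34 J·s) / √(2 × 6.64 × 10^-27 kg × 3.204 × 10^-19 C × 93711.3 V)
λ = 3.32 × 10^-14 m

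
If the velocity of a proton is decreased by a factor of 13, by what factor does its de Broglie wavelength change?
The wavelength increases by a factor of 13.

From λ = h/(mv), the wavelength is inversely proportional to velocity:

λ ∝ 1/v

If v → v/13, then λ → 13λ

When velocity is decreased by a factor of 13, the wavelength increases by a factor of 13.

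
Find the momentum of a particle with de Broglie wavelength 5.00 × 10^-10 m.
1.33 × 10^-24 kg·m/s

From the de Broglie relation λ = h/p, we solve for p:

p = h/λ
p = (6.626 × 10^-34 J·s) / (5.00 × 10^-10 m)
p = 1.33 × 10^-24 kg·m/s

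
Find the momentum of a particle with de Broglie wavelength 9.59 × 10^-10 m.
6.91 × 10^-25 kg·m/s

From the de Broglie relation λ = h/p, we solve for p:

p = h/λ
p = (6.626 × 10^-34 J·s) / (9.59 × 10^-10 m)
p = 6.91 × 10^-25 kg·m/s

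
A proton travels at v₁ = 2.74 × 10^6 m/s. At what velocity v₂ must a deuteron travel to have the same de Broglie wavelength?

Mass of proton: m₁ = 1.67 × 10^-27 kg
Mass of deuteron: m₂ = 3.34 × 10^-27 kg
v₂ = 1.37 × 10^6 m/s

For equal de Broglie wavelengths: λ₁ = λ₂

h/(m₁v₁) = h/(m₂v₂)
m₁v₁ = m₂v₂
v₂ = v₁ · (m₁/m₂)

v₂ = 2.74 × 10^6 m/s × (1.67 × 10^-27 kg / 3.34 × 10^-27 kg)
v₂ = 1.37 × 10^6 m/s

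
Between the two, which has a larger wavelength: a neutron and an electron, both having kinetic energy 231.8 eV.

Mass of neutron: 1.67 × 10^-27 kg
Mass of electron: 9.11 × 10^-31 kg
The electron has the longer wavelength.

Using λ = h/√(2mKE):

For neutron: λ₁ = h/√(2m₁KE) = 1.88 × 10^-12 m
For electron: λ₂ = h/√(2m₂KE) = 8.05 × 10^-11 m

Since λ ∝ 1/√m at constant kinetic energy, the lighter particle has the longer wavelength.

The electron has the longer de Broglie wavelength.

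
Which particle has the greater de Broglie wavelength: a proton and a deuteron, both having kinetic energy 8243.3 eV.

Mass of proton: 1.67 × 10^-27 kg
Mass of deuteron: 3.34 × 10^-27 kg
The proton has the longer wavelength.

Using λ = h/√(2mKE):

For proton: λ₁ = h/√(2m₁KE) = 3.15 × 10^-13 m
For deuteron: λ₂ = h/√(2m₂KE) = 2.23 × 10^-13 m

Since λ ∝ 1/√m at constant kinetic energy, the lighter particle has the longer wavelength.

The proton has the longer de Broglie wavelength.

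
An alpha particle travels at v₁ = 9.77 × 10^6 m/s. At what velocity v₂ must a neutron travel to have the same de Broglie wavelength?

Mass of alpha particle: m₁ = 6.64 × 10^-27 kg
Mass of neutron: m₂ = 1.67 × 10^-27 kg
v₂ = 3.88 × 10^7 m/s

For equal de Broglie wavelengths: λ₁ = λ₂

h/(m₁v₁) = h/(m₂v₂)
m₁v₁ = m₂v₂
v₂ = v₁ · (m₁/m₂)

v₂ = 9.77 × 10^6 m/s × (6.64 × 10^-27 kg / 1.67 × 10^-27 kg)
v₂ = 3.88 × 10^7 m/s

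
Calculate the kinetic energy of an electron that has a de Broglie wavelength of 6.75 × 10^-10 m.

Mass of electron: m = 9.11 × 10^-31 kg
5.29 × 10^-19 J (or 3.30 eV)

From λ = h/√(2mKE), we solve for KE:

λ² = h²/(2mKE)
KE = h²/(2mλ²)
KE = (6.626 × 10^-34 J·s)² / (2 × 9.11 × 10^-31 kg × (6.75 × 10^-10 m)²)
KE = 5.29 × 10^-19 J
KE = 3.30 eV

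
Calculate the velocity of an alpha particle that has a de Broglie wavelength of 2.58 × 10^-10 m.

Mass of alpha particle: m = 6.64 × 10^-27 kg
3.87 × 10^2 m/s

From the de Broglie relation λ = h/(mv), we solve for v:

v = h/(mλ)
v = (6.626 × 10^-34 J·s) / (6.64 × 10^-27 kg × 2.58 × 10^-10 m)
v = 3.87 × 10^2 m/s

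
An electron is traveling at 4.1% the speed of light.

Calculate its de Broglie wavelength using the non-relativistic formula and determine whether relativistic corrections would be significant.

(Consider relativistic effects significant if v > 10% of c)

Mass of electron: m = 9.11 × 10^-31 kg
No, relativistic corrections are not needed.

Using the non-relativistic de Broglie formula λ = h/(mv):

v = 4.1% × c = 1.229 × 10^7 m/s

λ = h/(mv)
λ = (6.626 × 10^-34 J·s) / (9.11 × 10^-31 kg × 1.229 × 10^7 m/s)
λ = 5.92 × 10^-11 m

Since v = 4.1% of c < 10% of c, relativistic corrections are NOT significant and this non-relativistic result is a good approximation.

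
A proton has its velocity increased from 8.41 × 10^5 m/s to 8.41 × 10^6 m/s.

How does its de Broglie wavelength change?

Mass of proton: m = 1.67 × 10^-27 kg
The wavelength decreases by a factor of 10.

Using λ = h/(mv):

Initial wavelength: λ₁ = h/(mv₁) = 4.72 × 10^-13 m
Final wavelength: λ₂ = h/(mv₂) = 4.72 × 10^-14 m

Since λ ∝ 1/v, when velocity increases by a factor of 10, the wavelength decreases by a factor of 10.

λ₂/λ₁ = v₁/v₂ = 1/10

The wavelength decreases by a factor of 10.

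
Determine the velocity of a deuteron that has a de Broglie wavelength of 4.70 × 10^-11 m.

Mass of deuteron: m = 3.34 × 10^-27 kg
4.22 × 10^3 m/s

From the de Broglie relation λ = h/(mv), we solve for v:

v = h/(mλ)
v = (6.626 × 10^-34 J·s) / (3.34 × 10^-27 kg × 4.70 × 10^-11 m)
v = 4.22 × 10^3 m/s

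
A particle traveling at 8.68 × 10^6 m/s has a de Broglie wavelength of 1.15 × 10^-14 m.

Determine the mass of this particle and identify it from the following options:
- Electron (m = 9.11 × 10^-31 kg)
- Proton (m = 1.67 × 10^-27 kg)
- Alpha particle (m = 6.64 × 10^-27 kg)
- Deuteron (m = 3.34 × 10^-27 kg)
The particle is an alpha particle.

From λ = h/(mv), solve for mass:

m = h/(λv)
m = (6.626 × 10^-34 J·s) / (1.15 × 10^-14 m × 8.68 × 10^6 m/s)
m = 6.64 × 10^-27 kg

Comparing with the listed masses, this is closest to an alpha particle.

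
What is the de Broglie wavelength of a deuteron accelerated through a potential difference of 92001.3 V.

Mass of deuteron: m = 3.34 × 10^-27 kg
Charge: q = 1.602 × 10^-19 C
6.68 × 10^-14 m

When a particle is accelerated through voltage V, it gains kinetic energy KE = qV.

The de Broglie wavelength is then λ = h/√(2mqV):

λ = h/√(2mqV)
λ = (6.626 × 10^-34 J·s) / √(2 × 3.34 × 10^-27 kg × 1.602 × 10^-19 C × 92001.3 V)
λ = 6.68 × 10^-14 m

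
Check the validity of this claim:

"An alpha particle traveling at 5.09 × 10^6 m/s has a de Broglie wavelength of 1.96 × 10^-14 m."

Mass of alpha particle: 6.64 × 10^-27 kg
True

The claim is correct.

Using λ = h/(mv):
λ = (6.626 × 10^-34 J·s) / (6.64 × 10^-27 kg × 5.09 × 10^6 m/s)
λ = 1.96 × 10^-14 m

This matches the claimed value.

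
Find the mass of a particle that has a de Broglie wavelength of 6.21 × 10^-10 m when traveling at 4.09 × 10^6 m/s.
2.61 × 10^-31 kg

From the de Broglie relation λ = h/(mv), we solve for m:

m = h/(λv)
m = (6.626 × 10^-34 J·s) / (6.21 × 10^-10 m × 4.09 × 10^6 m/s)
m = 2.61 × 10^-31 kg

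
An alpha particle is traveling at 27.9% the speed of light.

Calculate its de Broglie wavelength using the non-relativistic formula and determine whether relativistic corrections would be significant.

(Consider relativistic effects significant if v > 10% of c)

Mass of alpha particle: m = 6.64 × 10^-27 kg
Yes, relativistic corrections are needed.

Using the non-relativistic de Broglie formula λ = h/(mv):

v = 27.9% × c = 8.364 × 10^7 m/s

λ = h/(mv)
λ = (6.626 × 10^-34 J·s) / (6.64 × 10^-27 kg × 8.364 × 10^7 m/s)
λ = 1.19 × 10^-15 m

Since v = 27.9% of c > 10% of c, relativistic corrections ARE significant and the actual wavelength would differ from this non-relativistic estimate.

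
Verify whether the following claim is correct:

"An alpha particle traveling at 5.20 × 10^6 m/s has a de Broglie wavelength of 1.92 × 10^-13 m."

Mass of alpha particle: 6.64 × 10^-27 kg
False

The claim is incorrect.

Using λ = h/(mv):
λ = (6.626 × 10^-34 J·s) / (6.64 × 10^-27 kg × 5.20 × 10^6 m/s)
λ = 1.92 × 10^-14 m

The actual wavelength differs from the claimed 1.92 × 10^-13 m.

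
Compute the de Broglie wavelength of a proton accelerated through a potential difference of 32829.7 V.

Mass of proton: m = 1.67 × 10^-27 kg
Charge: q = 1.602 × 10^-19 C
1.58 × 10^-13 m

When a particle is accelerated through voltage V, it gains kinetic energy KE = qV.

The de Broglie wavelength is then λ = h/√(2mqV):

λ = h/√(2mqV)
λ = (6.626 × 10^-34 J·s) / √(2 × 1.67 × 10^-27 kg × 1.602 × 10^-19 C × 32829.7 V)
λ = 1.58 × 10^-13 m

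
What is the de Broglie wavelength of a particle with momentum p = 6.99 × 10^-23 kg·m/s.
9.48 × 10^-12 m

Using the de Broglie relation λ = h/p:

λ = h/p
λ = (6.626 × 10^-34 J·s) / (6.99 × 10^-23 kg·m/s)
λ = 9.48 × 10^-12 m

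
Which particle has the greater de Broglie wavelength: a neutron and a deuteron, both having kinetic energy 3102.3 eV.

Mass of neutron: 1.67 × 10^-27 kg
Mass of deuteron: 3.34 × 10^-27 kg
The neutron has the longer wavelength.

Using λ = h/√(2mKE):

For neutron: λ₁ = h/√(2m₁KE) = 5.14 × 10^-13 m
For deuteron: λ₂ = h/√(2m₂KE) = 3.64 × 10^-13 m

Since λ ∝ 1/√m at constant kinetic energy, the lighter particle has the longer wavelength.

The neutron has the longer de Broglie wavelength.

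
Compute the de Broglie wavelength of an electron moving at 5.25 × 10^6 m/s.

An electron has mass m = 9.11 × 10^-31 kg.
1.39 × 10^-10 m

Using the de Broglie relation λ = h/(mv):

λ = h/(mv)
λ = (6.626 × 10^-34 J·s) / (9.11 × 10^-31 kg × 5.25 × 10^6 m/s)
λ = 1.39 × 10^-10 m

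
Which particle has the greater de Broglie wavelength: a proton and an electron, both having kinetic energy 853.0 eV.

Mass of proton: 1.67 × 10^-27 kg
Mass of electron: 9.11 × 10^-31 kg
The electron has the longer wavelength.

Using λ = h/√(2mKE):

For proton: λ₁ = h/√(2m₁KE) = 9.81 × 10^-13 m
For electron: λ₂ = h/√(2m₂KE) = 4.20 × 10^-11 m

Since λ ∝ 1/√m at constant kinetic energy, the lighter particle has the longer wavelength.

The electron has the longer de Broglie wavelength.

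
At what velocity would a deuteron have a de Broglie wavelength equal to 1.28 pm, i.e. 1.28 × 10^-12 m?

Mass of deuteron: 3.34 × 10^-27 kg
1.55 × 10^5 m/s

From λ = h/(mv), solve for v:

v = h/(mλ)
v = (6.626 × 10^-34 J·s) / (3.34 × 10^-27 kg × 1.28 × 10^-12 m)
v = 1.55 × 10^5 m/s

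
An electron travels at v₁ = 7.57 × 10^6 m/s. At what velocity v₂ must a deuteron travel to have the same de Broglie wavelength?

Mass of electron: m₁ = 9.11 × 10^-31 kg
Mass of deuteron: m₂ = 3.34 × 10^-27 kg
v₂ = 2.06 × 10^3 m/s

For equal de Broglie wavelengths: λ₁ = λ₂

h/(m₁v₁) = h/(m₂v₂)
m₁v₁ = m₂v₂
v₂ = v₁ · (m₁/m₂)

v₂ = 7.57 × 10^6 m/s × (9.11 × 10^-31 kg / 3.34 × 10^-27 kg)
v₂ = 2.06 × 10^3 m/s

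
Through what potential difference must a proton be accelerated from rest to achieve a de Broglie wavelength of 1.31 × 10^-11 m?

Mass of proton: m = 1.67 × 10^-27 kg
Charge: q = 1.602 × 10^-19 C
4.78 V

From λ = h/√(2mqV), we solve for V:

λ² = h²/(2mqV)
V = h²/(2mqλ²)
V = (6.626 × 10^-34 J·s)² / (2 × 1.67 × 10^-27 kg × 1.602 × 10^-19 C × (1.31 × 10^-11 m)²)
V = 4.78 V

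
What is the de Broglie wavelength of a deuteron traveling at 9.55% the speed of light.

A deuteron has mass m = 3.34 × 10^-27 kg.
6.93 × 10^-15 m

Using the de Broglie relation λ = h/(mv):

v = 9.55% × c = 2.863 × 10^7 m/s

λ = h/(mv)
λ = (6.626 × 10^-34 J·s) / (3.34 × 10^-27 kg × 2.863 × 10^7 m/s)
λ = 6.93 × 10^-15 m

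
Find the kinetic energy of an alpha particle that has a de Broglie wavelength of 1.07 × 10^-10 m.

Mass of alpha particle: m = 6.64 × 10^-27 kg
2.89 × 10^-21 J (or 0.0180 eV)

From λ = h/√(2mKE), we solve for KE:

λ² = h²/(2mKE)
KE = h²/(2mλ²)
KE = (6.626 × 10^-34 J·s)² / (2 × 6.64 × 10^-27 kg × (1.07 × 10^-10 m)²)
KE = 2.89 × 10^-21 J
KE = 0.0180 eV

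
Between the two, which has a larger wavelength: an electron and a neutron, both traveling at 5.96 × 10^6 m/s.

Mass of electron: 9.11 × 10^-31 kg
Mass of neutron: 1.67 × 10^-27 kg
The electron has the longer wavelength.

Using λ = h/(mv), since both particles have the same velocity, the wavelength depends only on mass.

For electron: λ₁ = h/(m₁v) = 1.22 × 10^-10 m
For neutron: λ₂ = h/(m₂v) = 6.66 × 10^-14 m

Since λ ∝ 1/m at constant velocity, the lighter particle has the longer wavelength.

The electron has the longer de Broglie wavelength.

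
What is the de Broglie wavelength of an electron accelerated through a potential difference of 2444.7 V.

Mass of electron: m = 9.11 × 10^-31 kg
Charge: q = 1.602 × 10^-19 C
2.48 × 10^-11 m

When a particle is accelerated through voltage V, it gains kinetic energy KE = qV.

The de Broglie wavelength is then λ = h/√(2mqV):

λ = h/√(2mqV)
λ = (6.626 × 10^-34 J·s) / √(2 × 9.11 × 10^-31 kg × 1.602 × 10^-19 C × 2444.7 V)
λ = 2.48 × 10^-11 m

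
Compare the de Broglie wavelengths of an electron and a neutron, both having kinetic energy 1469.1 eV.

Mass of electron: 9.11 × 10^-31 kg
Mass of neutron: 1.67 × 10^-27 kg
The electron has the longer wavelength.

Using λ = h/√(2mKE):

For electron: λ₁ = h/√(2m₁KE) = 3.20 × 10^-11 m
For neutron: λ₂ = h/√(2m₂KE) = 7.47 × 10^-13 m

Since λ ∝ 1/√m at constant kinetic energy, the lighter particle has the longer wavelength.

The electron has the longer de Broglie wavelength.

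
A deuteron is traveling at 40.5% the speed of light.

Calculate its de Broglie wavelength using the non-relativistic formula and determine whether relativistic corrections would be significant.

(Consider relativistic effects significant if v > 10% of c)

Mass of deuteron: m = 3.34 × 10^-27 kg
Yes, relativistic corrections are needed.

Using the non-relativistic de Broglie formula λ = h/(mv):

v = 40.5% × c = 1.214 × 10^8 m/s

λ = h/(mv)
λ = (6.626 × 10^-34 J·s) / (3.34 × 10^-27 kg × 1.214 × 10^8 m/s)
λ = 1.63 × 10^-15 m

Since v = 40.5% of c > 10% of c, relativistic corrections ARE significant and the actual wavelength would differ from this non-relativistic estimate.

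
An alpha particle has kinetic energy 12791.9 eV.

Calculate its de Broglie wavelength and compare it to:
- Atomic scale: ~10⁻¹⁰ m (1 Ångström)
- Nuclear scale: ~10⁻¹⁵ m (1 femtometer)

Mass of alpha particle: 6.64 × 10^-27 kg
λ = 1.27 × 10^-13 m, which is between nuclear and atomic scales.

Using λ = h/√(2mKE):

KE = 12791.9 eV = 2.049 × 10^-15 J

λ = h/√(2mKE)
λ = (6.626 × 10^-34 J·s) / √(2 × 6.64 × 10^-27 kg × 2.049 × 10^-15 J)
λ = 1.27 × 10^-13 m

Comparison:
- Atomic scale (10⁻¹⁰ m): λ is 0.0013× this size
- Nuclear scale (10⁻¹⁵ m): λ is 1.3e+02× this size

The wavelength is between nuclear and atomic scales.

This wavelength is appropriate for probing atomic structure but too large for nuclear physics experiments.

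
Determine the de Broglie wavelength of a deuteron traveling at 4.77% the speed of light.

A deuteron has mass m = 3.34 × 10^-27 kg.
1.39 × 10^-14 m

Using the de Broglie relation λ = h/(mv):

v = 4.77% × c = 1.430 × 10^7 m/s

λ = h/(mv)
λ = (6.626 × 10^-34 J·s) / (3.34 × 10^-27 kg × 1.430 × 10^7 m/s)
λ = 1.39 × 10^-14 m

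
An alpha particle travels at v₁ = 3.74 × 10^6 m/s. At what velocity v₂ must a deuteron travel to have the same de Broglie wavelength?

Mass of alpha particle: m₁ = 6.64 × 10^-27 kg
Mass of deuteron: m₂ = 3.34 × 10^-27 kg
v₂ = 7.44 × 10^6 m/s

For equal de Broglie wavelengths: λ₁ = λ₂

h/(m₁v₁) = h/(m₂v₂)
m₁v₁ = m₂v₂
v₂ = v₁ · (m₁/m₂)

v₂ = 3.74 × 10^6 m/s × (6.64 × 10^-27 kg / 3.34 × 10^-27 kg)
v₂ = 7.44 × 10^6 m/s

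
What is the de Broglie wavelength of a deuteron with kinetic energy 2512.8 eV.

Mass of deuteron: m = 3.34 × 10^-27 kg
4.04 × 10^-13 m

Using λ = h/√(2mKE):

First convert KE to Joules: KE = 2512.8 eV = 4.026 × 10^-16 J

λ = h/√(2mKE)
λ = (6.626 × 10^-34 J·s) / √(2 × 3.34 × 10^-27 kg × 4.026 × 10^-16 J)
λ = 4.04 × 10^-13 m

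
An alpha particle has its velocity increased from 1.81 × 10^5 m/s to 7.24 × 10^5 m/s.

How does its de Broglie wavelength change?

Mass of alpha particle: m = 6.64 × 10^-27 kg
The wavelength decreases by a factor of 4.

Using λ = h/(mv):

Initial wavelength: λ₁ = h/(mv₁) = 5.51 × 10^-13 m
Final wavelength: λ₂ = h/(mv₂) = 1.38 × 10^-13 m

Since λ ∝ 1/v, when velocity increases by a factor of 4, the wavelength decreases by a factor of 4.

λ₂/λ₁ = v₁/v₂ = 1/4

The wavelength decreases by a factor of 4.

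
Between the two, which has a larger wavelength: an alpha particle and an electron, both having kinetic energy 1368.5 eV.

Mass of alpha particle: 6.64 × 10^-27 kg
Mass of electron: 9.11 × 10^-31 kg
The electron has the longer wavelength.

Using λ = h/√(2mKE):

For alpha particle: λ₁ = h/√(2m₁KE) = 3.88 × 10^-13 m
For electron: λ₂ = h/√(2m₂KE) = 3.32 × 10^-11 m

Since λ ∝ 1/√m at constant kinetic energy, the lighter particle has the longer wavelength.

The electron has the longer de Broglie wavelength.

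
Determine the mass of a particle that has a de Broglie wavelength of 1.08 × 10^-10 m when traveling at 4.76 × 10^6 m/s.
1.29 × 10^-30 kg

From the de Broglie relation λ = h/(mv), we solve for m:

m = h/(λv)
m = (6.626 × 10^-34 J·s) / (1.08 × 10^-10 m × 4.76 × 10^6 m/s)
m = 1.29 × 10^-30 kg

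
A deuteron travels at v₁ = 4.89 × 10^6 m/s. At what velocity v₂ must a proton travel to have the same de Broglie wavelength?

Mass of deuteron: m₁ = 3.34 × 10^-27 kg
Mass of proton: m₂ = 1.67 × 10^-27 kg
v₂ = 9.78 × 10^6 m/s

For equal de Broglie wavelengths: λ₁ = λ₂

h/(m₁v₁) = h/(m₂v₂)
m₁v₁ = m₂v₂
v₂ = v₁ · (m₁/m₂)

v₂ = 4.89 × 10^6 m/s × (3.34 × 10^-27 kg / 1.67 × 10^-27 kg)
v₂ = 9.78 × 10^6 m/s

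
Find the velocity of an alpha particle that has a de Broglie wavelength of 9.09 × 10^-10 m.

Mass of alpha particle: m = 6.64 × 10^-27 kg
1.10 × 10^2 m/s

From the de Broglie relation λ = h/(mv), we solve for v:

v = h/(mλ)
v = (6.626 × 10^-34 J·s) / (6.64 × 10^-27 kg × 9.09 × 10^-10 m)
v = 1.10 × 10^2 m/s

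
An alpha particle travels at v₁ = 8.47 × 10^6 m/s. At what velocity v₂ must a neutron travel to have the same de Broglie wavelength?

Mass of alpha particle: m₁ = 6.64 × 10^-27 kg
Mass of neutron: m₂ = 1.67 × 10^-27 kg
v₂ = 3.37 × 10^7 m/s

For equal de Broglie wavelengths: λ₁ = λ₂

h/(m₁v₁) = h/(m₂v₂)
m₁v₁ = m₂v₂
v₂ = v₁ · (m₁/m₂)

v₂ = 8.47 × 10^6 m/s × (6.64 × 10^-27 kg / 1.67 × 10^-27 kg)
v₂ = 3.37 × 10^7 m/s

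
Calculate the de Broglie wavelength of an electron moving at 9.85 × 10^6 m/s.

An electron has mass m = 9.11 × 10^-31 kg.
7.38 × 10^-11 m

Using the de Broglie relation λ = h/(mv):

λ = h/(mv)
λ = (6.626 × 10^-34 J·s) / (9.11 × 10^-31 kg × 9.85 × 10^6 m/s)
λ = 7.38 × 10^-11 m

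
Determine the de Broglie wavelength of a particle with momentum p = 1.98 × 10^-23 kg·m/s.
3.35 × 10^-11 m

Using the de Broglie relation λ = h/p:

λ = h/p
λ = (6.626 × 10^-34 J·s) / (1.98 × 10^-23 kg·m/s)
λ = 3.35 × 10^-11 m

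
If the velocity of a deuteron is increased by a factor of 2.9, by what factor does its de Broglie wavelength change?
The wavelength decreases by a factor of 2.9.

From λ = h/(mv), the wavelength is inversely proportional to velocity:

λ ∝ 1/v

If v → 2.9v, then λ → λ/2.9

When velocity is increased by a factor of 2.9, the wavelength decreases by a factor of 2.9.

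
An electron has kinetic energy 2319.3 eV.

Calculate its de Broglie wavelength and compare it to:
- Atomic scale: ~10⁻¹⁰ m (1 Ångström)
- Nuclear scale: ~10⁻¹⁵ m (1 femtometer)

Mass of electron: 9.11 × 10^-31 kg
λ = 2.55 × 10^-11 m, which is between nuclear and atomic scales.

Using λ = h/√(2mKE):

KE = 2319.3 eV = 3.716 × 10^-16 J

λ = h/√(2mKE)
λ = (6.626 × 10^-34 J·s) / √(2 × 9.11 × 10^-31 kg × 3.716 × 10^-16 J)
λ = 2.55 × 10^-11 m

Comparison:
- Atomic scale (10⁻¹⁰ m): λ is 0.25× this size
- Nuclear scale (10⁻¹⁵ m): λ is 2.5e+04× this size

The wavelength is between nuclear and atomic scales.

This wavelength is appropriate for probing atomic structure but too large for nuclear physics experiments.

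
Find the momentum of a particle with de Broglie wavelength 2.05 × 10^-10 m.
3.23 × 10^-24 kg·m/s

From the de Broglie relation λ = h/p, we solve for p:

p = h/λ
p = (6.626 × 10^-34 J·s) / (2.05 × 10^-10 m)
p = 3.23 × 10^-24 kg·m/s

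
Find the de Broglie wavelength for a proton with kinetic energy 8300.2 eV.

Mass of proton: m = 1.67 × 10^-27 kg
3.14 × 10^-13 m

Using λ = h/√(2mKE):

First convert KE to Joules: KE = 8300.2 eV = 1.330 × 10^-15 J

λ = h/√(2mKE)
λ = (6.626 × 10^-34 J·s) / √(2 × 1.67 × 10^-27 kg × 1.330 × 10^-15 J)
λ = 3.14 × 10^-13 m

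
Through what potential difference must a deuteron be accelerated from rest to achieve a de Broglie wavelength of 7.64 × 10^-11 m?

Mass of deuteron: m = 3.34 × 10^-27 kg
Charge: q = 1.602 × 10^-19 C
7.03 × 10^-2 V

From λ = h/√(2mqV), we solve for V:

λ² = h²/(2mqV)
V = h²/(2mqλ²)
V = (6.626 × 10^-34 J·s)² / (2 × 3.34 × 10^-27 kg × 1.602 × 10^-19 C × (7.64 × 10^-11 m)²)
V = 7.03 × 10^-2 V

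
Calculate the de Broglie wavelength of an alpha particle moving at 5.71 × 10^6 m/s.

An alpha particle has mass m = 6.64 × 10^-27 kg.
1.75 × 10^-14 m

Using the de Broglie relation λ = h/(mv):

λ = h/(mv)
λ = (6.626 × 10^-34 J·s) / (6.64 × 10^-27 kg × 5.71 × 10^6 m/s)
λ = 1.75 × 10^-14 m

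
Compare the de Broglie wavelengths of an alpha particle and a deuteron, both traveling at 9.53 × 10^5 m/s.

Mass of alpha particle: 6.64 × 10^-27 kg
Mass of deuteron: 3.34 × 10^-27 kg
The deuteron has the longer wavelength.

Using λ = h/(mv), since both particles have the same velocity, the wavelength depends only on mass.

For alpha particle: λ₁ = h/(m₁v) = 1.05 × 10^-13 m
For deuteron: λ₂ = h/(m₂v) = 2.08 × 10^-13 m

Since λ ∝ 1/m at constant velocity, the lighter particle has the longer wavelength.

The deuteron has the longer de Broglie wavelength.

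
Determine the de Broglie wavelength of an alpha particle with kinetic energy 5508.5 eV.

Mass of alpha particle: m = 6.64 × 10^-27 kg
1.94 × 10^-13 m

Using λ = h/√(2mKE):

First convert KE to Joules: KE = 5508.5 eV = 8.826 × 10^-16 J

λ = h/√(2mKE)
λ = (6.626 × 10^-34 J·s) / √(2 × 6.64 × 10^-27 kg × 8.826 × 10^-16 J)
λ = 1.94 × 10^-13 m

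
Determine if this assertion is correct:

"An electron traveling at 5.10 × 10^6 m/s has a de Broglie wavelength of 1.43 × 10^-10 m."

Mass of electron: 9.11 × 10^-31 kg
True

The claim is correct.

Using λ = h/(mv):
λ = (6.626 × 10^-34 J·s) / (9.11 × 10^-31 kg × 5.10 × 10^6 m/s)
λ = 1.43 × 10^-10 m

This matches the claimed value.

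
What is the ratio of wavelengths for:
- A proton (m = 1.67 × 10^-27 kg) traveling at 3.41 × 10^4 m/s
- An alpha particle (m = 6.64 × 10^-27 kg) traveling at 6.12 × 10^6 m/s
λ₁/λ₂ = 714

Using λ = h/(mv):

λ₁ = h/(m₁v₁) = 1.16 × 10^-11 m
λ₂ = h/(m₂v₂) = 1.63 × 10^-14 m

Ratio λ₁/λ₂ = (m₂v₂)/(m₁v₁)
         = (6.64 × 10^-27 kg × 6.12 × 10^6 m/s) / (1.67 × 10^-27 kg × 3.41 × 10^4 m/s)
         = 714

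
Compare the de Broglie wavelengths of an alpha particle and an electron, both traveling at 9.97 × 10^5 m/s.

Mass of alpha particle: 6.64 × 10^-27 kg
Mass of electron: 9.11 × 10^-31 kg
The electron has the longer wavelength.

Using λ = h/(mv), since both particles have the same velocity, the wavelength depends only on mass.

For alpha particle: λ₁ = h/(m₁v) = 1.00 × 10^-13 m
For electron: λ₂ = h/(m₂v) = 7.30 × 10^-10 m

Since λ ∝ 1/m at constant velocity, the lighter particle has the longer wavelength.

The electron has the longer de Broglie wavelength.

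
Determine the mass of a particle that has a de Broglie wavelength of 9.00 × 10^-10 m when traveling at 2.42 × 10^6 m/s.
3.04 × 10^-31 kg

From the de Broglie relation λ = h/(mv), we solve for m:

m = h/(λv)
m = (6.626 × 10^-34 J·s) / (9.00 × 10^-10 m × 2.42 × 10^6 m/s)
m = 3.04 × 10^-31 kg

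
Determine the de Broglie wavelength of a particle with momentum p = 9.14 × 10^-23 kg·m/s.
7.25 × 10^-12 m

Using the de Broglie relation λ = h/p:

λ = h/p
λ = (6.626 × 10^-34 J·s) / (9.14 × 10^-23 kg·m/s)
λ = 7.25 × 10^-12 m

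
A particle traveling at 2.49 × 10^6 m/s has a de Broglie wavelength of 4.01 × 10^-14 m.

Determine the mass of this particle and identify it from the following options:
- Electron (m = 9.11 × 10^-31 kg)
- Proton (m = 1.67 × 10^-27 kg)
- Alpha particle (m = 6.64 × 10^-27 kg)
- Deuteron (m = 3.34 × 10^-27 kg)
The particle is an alpha particle.

From λ = h/(mv), solve for mass:

m = h/(λv)
m = (6.626 × 10^-34 J·s) / (4.01 × 10^-14 m × 2.49 × 10^6 m/s)
m = 6.64 × 10^-27 kg

Comparing with the listed masses, this is closest to an alpha particle.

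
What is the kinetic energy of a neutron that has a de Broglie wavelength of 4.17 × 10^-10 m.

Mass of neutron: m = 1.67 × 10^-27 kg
7.56 × 10^-22 J (or 4.72 × 10^-3 eV)

From λ = h/√(2mKE), we solve for KE:

λ² = h²/(2mKE)
KE = h²/(2mλ²)
KE = (6.626 × 10^-34 J·s)² / (2 × 1.67 × 10^-27 kg × (4.17 × 10^-10 m)²)
KE = 7.56 × 10^-22 J
KE = 4.72 × 10^-3 eV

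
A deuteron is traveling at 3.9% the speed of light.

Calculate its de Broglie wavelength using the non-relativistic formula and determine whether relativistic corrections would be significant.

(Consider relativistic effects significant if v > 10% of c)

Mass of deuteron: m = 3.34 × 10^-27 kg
No, relativistic corrections are not needed.

Using the non-relativistic de Broglie formula λ = h/(mv):

v = 3.9% × c = 1.169 × 10^7 m/s

λ = h/(mv)
λ = (6.626 × 10^-34 J·s) / (3.34 × 10^-27 kg × 1.169 × 10^7 m/s)
λ = 1.70 × 10^-14 m

Since v = 3.9% of c < 10% of c, relativistic corrections are NOT significant and this non-relativistic result is a good approximation.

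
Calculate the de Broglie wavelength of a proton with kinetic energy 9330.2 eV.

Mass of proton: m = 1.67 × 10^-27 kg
2.97 × 10^-13 m

Using λ = h/√(2mKE):

First convert KE to Joules: KE = 9330.2 eV = 1.495 × 10^-15 J

λ = h/√(2mKE)
λ = (6.626 × 10^-34 J·s) / √(2 × 1.67 × 10^-27 kg × 1.495 × 10^-15 J)
λ = 2.97 × 10^-13 m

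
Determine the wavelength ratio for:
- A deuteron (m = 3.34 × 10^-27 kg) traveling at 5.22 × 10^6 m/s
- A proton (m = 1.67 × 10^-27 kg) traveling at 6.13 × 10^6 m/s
λ₁/λ₂ = 0.587

Using λ = h/(mv):

λ₁ = h/(m₁v₁) = 3.80 × 10^-14 m
λ₂ = h/(m₂v₂) = 6.47 × 10^-14 m

Ratio λ₁/λ₂ = (m₂v₂)/(m₁v₁)
         = (1.67 × 10^-27 kg × 6.13 × 10^6 m/s) / (3.34 × 10^-27 kg × 5.22 × 10^6 m/s)
         = 0.587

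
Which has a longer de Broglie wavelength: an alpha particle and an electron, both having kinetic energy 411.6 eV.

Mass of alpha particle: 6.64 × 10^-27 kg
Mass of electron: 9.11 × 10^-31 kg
The electron has the longer wavelength.

Using λ = h/√(2mKE):

For alpha particle: λ₁ = h/√(2m₁KE) = 7.08 × 10^-13 m
For electron: λ₂ = h/√(2m₂KE) = 6.04 × 10^-11 m

Since λ ∝ 1/√m at constant kinetic energy, the lighter particle has the longer wavelength.

The electron has the longer de Broglie wavelength.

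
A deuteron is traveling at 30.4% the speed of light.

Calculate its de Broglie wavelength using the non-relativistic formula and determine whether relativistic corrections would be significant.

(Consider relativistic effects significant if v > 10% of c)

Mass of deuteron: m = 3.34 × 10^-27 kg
Yes, relativistic corrections are needed.

Using the non-relativistic de Broglie formula λ = h/(mv):

v = 30.4% × c = 9.114 × 10^7 m/s

λ = h/(mv)
λ = (6.626 × 10^-34 J·s) / (3.34 × 10^-27 kg × 9.114 × 10^7 m/s)
λ = 2.18 × 10^-15 m

Since v = 30.4% of c > 10% of c, relativistic corrections ARE significant and the actual wavelength would differ from this non-relativistic estimate.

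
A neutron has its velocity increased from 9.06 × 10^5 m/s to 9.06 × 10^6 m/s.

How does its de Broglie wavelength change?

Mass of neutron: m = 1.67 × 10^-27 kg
The wavelength decreases by a factor of 10.

Using λ = h/(mv):

Initial wavelength: λ₁ = h/(mv₁) = 4.38 × 10^-13 m
Final wavelength: λ₂ = h/(mv₂) = 4.38 × 10^-14 m

Since λ ∝ 1/v, when velocity increases by a factor of 10, the wavelength decreases by a factor of 10.

λ₂/λ₁ = v₁/v₂ = 1/10

The wavelength decreases by a factor of 10.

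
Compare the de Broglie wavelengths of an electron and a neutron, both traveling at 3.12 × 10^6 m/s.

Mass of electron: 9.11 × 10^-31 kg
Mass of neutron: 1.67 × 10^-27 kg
The electron has the longer wavelength.

Using λ = h/(mv), since both particles have the same velocity, the wavelength depends only on mass.

For electron: λ₁ = h/(m₁v) = 2.33 × 10^-10 m
For neutron: λ₂ = h/(m₂v) = 1.27 × 10^-13 m

Since λ ∝ 1/m at constant velocity, the lighter particle has the longer wavelength.

The electron has the longer de Broglie wavelength.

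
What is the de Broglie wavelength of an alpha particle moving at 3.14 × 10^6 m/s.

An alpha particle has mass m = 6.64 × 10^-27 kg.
3.18 × 10^-14 m

Using the de Broglie relation λ = h/(mv):

λ = h/(mv)
λ = (6.626 × 10^-34 J·s) / (6.64 × 10^-27 kg × 3.14 × 10^6 m/s)
λ = 3.18 × 10^-14 m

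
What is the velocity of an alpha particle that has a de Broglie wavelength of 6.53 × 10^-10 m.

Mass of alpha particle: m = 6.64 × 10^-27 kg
1.53 × 10^2 m/s

From the de Broglie relation λ = h/(mv), we solve for v:

v = h/(mλ)
v = (6.626 × 10^-34 J·s) / (6.64 × 10^-27 kg × 6.53 × 10^-10 m)
v = 1.53 × 10^2 m/s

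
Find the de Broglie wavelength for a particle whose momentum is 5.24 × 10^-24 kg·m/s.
1.26 × 10^-10 m

Using the de Broglie relation λ = h/p:

λ = h/p
λ = (6.626 × 10^-34 J·s) / (5.24 × 10^-24 kg·m/s)
λ = 1.26 × 10^-10 m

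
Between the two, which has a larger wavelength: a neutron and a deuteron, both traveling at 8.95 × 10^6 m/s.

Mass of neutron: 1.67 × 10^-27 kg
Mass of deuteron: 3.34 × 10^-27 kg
The neutron has the longer wavelength.

Using λ = h/(mv), since both particles have the same velocity, the wavelength depends only on mass.

For neutron: λ₁ = h/(m₁v) = 4.43 × 10^-14 m
For deuteron: λ₂ = h/(m₂v) = 2.22 × 10^-14 m

Since λ ∝ 1/m at constant velocity, the lighter particle has the longer wavelength.

The neutron has the longer de Broglie wavelength.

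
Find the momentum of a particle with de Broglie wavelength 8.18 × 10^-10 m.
8.10 × 10^-25 kg·m/s

From the de Broglie relation λ = h/p, we solve for p:

p = h/λ
p = (6.626 × 10^-34 J·s) / (8.18 × 10^-10 m)
p = 8.10 × 10^-25 kg·m/s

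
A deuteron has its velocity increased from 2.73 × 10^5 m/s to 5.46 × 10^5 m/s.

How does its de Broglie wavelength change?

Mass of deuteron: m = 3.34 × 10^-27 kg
The wavelength decreases by a factor of 2.

Using λ = h/(mv):

Initial wavelength: λ₁ = h/(mv₁) = 7.27 × 10^-13 m
Final wavelength: λ₂ = h/(mv₂) = 3.63 × 10^-13 m

Since λ ∝ 1/v, when velocity increases by a factor of 2, the wavelength decreases by a factor of 2.

λ₂/λ₁ = v₁/v₂ = 1/2

The wavelength decreases by a factor of 2.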